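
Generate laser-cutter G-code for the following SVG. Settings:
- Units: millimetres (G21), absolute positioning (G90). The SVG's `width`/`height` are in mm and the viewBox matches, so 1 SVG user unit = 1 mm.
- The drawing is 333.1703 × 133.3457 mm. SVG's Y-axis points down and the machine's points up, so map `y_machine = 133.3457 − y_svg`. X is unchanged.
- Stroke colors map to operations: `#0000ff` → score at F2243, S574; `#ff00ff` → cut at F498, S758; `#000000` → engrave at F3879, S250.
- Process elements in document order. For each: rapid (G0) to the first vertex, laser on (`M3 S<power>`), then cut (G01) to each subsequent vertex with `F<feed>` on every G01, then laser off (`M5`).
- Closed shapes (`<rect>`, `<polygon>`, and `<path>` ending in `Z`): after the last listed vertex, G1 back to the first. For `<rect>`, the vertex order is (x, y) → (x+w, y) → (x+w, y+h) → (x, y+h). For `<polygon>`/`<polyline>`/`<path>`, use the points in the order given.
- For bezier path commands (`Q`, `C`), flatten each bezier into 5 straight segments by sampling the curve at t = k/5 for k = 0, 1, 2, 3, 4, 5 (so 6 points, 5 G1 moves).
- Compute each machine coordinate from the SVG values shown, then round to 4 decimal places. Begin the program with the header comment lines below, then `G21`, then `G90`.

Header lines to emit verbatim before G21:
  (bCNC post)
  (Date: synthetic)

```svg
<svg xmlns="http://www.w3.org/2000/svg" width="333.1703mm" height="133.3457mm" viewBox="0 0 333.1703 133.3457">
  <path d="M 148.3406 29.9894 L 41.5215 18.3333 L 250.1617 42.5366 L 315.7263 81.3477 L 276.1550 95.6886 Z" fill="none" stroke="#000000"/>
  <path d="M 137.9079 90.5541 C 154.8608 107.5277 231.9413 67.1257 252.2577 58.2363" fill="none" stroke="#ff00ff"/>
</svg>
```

(bCNC post)
(Date: synthetic)
G21
G90
G0 X148.3406 Y103.3563
M3 S250
G01 X41.5215 Y115.0124 F3879
G01 X250.1617 Y90.8091 F3879
G01 X315.7263 Y51.9980 F3879
G01 X276.1550 Y37.6571 F3879
G01 X148.3406 Y103.3563 F3879
M5
G0 X137.9079 Y42.7916
M3 S758
G01 X154.3598 Y38.7814 F498
G01 X179.6316 Y44.2747 F498
G01 X208.1123 Y55.0049 F498
G01 X234.1913 Y66.7054 F498
G01 X252.2577 Y75.1094 F498
M5

Since the viewBox matches the mm dimensions, user units are millimetres directly. The only transform is the Y-flip y_m = 133.3457 − y_svg.

Shape 1 is a closed polygon drawn with `<path>`. Its stroke #000000 means engrave at S250, F3879. After flipping Y the toolpath is (148.3406,103.3563) → (41.5215,115.0124) → (250.1617,90.8091) → (315.7263,51.9980) → (276.1550,37.6571) → (148.3406,103.3563), returning to the start.

Shape 2 is a cubic bezier drawn with `<path>`. Its stroke #ff00ff means cut at S758, F498. After flipping Y the toolpath is (137.9079,42.7916) → (154.3598,38.7814) → (179.6316,44.2747) → (208.1123,55.0049) → (234.1913,66.7054) → (252.2577,75.1094).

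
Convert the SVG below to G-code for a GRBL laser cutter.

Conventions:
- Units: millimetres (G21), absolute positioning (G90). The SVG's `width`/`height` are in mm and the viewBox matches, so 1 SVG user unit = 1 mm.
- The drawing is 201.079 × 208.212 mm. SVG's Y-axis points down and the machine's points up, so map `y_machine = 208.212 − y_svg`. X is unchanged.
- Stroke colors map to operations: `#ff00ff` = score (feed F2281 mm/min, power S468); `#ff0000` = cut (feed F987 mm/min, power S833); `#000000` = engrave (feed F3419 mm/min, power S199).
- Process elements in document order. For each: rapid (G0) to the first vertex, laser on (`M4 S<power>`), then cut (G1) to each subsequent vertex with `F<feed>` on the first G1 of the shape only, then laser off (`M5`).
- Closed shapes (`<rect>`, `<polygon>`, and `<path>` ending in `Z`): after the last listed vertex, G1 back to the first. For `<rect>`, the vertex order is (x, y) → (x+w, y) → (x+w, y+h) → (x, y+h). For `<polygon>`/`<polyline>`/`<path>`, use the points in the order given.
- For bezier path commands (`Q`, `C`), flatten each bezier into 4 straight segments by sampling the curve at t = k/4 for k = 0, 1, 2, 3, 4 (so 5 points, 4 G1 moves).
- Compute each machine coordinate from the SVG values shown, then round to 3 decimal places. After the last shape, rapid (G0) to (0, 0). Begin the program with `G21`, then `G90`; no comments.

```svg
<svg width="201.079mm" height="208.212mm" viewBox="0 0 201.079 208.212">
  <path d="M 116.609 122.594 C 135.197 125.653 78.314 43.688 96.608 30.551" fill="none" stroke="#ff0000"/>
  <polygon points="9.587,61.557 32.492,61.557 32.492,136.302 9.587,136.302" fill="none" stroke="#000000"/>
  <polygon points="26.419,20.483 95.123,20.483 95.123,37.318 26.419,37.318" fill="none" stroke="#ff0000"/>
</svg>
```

G21
G90
G0 X116.609 Y85.618
M4 S833
G1 X118.753 Y96.862 F987
G1 X106.719 Y125.566
G1 X94.629 Y157.307
G1 X96.608 Y177.661
M5
G0 X9.587 Y146.655
M4 S199
G1 X32.492 Y146.655 F3419
G1 X32.492 Y71.910
G1 X9.587 Y71.910
G1 X9.587 Y146.655
M5
G0 X26.419 Y187.729
M4 S833
G1 X95.123 Y187.729 F987
G1 X95.123 Y170.894
G1 X26.419 Y170.894
G1 X26.419 Y187.729
M5
G0 X0.000 Y0.000

viewBox `0 0 201.079 208.212` with mm width/height → 1 unit = 1 mm. Flip: y_m = 208.212 − y_svg.

**Shape 1** — `<path>` cubic bezier, stroke `#ff0000` → cut (S833, F987). Control points (SVG): P0=(116.609,122.594), P1=(135.197,125.653), P2=(78.314,43.688), P3=(96.608,30.551); sampled at t=k/4. Machine vertices: (116.609,85.618) → (118.753,96.862) → (106.719,125.566) → (94.629,157.307) → (96.608,177.661). Open path.

**Shape 2** — `<polygon>` rectangle, stroke `#000000` → engrave (S199, F3419). Machine vertices: (9.587,146.655) → (32.492,146.655) → (32.492,71.910) → (9.587,71.910) → (9.587,146.655). Closed: final G1 returns to the first vertex.

**Shape 3** — `<polygon>` rectangle, stroke `#ff0000` → cut (S833, F987). Machine vertices: (26.419,187.729) → (95.123,187.729) → (95.123,170.894) → (26.419,170.894) → (26.419,187.729). Closed: final G1 returns to the first vertex.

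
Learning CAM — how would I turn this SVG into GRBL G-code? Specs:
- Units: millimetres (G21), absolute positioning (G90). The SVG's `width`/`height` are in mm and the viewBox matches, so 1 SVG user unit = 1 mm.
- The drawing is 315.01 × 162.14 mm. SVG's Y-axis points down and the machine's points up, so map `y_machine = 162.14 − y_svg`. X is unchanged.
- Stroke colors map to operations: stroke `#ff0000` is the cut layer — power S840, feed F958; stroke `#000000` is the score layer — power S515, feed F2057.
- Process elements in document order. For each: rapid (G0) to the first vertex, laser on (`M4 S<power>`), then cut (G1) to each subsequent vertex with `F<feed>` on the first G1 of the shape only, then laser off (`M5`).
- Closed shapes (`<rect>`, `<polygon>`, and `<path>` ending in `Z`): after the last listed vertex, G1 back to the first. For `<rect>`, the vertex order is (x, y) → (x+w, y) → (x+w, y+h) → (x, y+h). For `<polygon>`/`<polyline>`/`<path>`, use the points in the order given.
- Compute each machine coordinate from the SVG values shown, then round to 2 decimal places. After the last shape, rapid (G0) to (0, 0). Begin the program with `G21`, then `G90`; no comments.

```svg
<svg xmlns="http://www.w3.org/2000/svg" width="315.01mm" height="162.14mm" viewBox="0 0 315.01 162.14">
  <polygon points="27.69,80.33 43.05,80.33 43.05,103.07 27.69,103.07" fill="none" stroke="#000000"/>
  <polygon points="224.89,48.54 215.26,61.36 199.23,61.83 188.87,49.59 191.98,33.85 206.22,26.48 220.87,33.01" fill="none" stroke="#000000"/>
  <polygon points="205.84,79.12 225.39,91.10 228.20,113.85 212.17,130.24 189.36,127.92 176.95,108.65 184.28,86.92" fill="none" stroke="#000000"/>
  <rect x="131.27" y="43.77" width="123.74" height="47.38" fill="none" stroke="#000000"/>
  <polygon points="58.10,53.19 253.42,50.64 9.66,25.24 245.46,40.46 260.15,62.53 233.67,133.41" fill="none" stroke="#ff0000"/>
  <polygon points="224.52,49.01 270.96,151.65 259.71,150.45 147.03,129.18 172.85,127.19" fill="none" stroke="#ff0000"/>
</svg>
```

viewBox `0 0 315.01 162.14` with mm width/height → 1 unit = 1 mm. Flip: y_m = 162.14 − y_svg.

**Shape 1** — `<polygon>` rectangle, stroke `#000000` → score (S515, F2057). Machine vertices: (27.69,81.81) → (43.05,81.81) → (43.05,59.07) → (27.69,59.07) → (27.69,81.81). Closed: final G1 returns to the first vertex.

**Shape 2** — `<polygon>` regular polygon, stroke `#000000` → score (S515, F2057). Machine vertices: (224.89,113.60) → (215.26,100.78) → (199.23,100.31) → (188.87,112.55) → (191.98,128.29) → (206.22,135.66) → (220.87,129.13) → (224.89,113.60). Closed: final G1 returns to the first vertex.

**Shape 3** — `<polygon>` regular polygon, stroke `#000000` → score (S515, F2057). Machine vertices: (205.84,83.02) → (225.39,71.04) → (228.20,48.29) → (212.17,31.90) → (189.36,34.22) → (176.95,53.49) → (184.28,75.22) → (205.84,83.02). Closed: final G1 returns to the first vertex.

**Shape 4** — `<rect>` rectangle, stroke `#000000` → score (S515, F2057). Machine vertices: (131.27,118.37) → (255.01,118.37) → (255.01,70.99) → (131.27,70.99) → (131.27,118.37). Closed: final G1 returns to the first vertex.

**Shape 5** — `<polygon>` closed polygon, stroke `#ff0000` → cut (S840, F958). Machine vertices: (58.10,108.95) → (253.42,111.50) → (9.66,136.90) → (245.46,121.68) → (260.15,99.61) → (233.67,28.73) → (58.10,108.95). Closed: final G1 returns to the first vertex.

**Shape 6** — `<polygon>` closed polygon, stroke `#ff0000` → cut (S840, F958). Machine vertices: (224.52,113.13) → (270.96,10.49) → (259.71,11.69) → (147.03,32.96) → (172.85,34.95) → (224.52,113.13). Closed: final G1 returns to the first vertex.

G21
G90
G0 X27.69 Y81.81
M4 S515
G1 X43.05 Y81.81 F2057
G1 X43.05 Y59.07
G1 X27.69 Y59.07
G1 X27.69 Y81.81
M5
G0 X224.89 Y113.60
M4 S515
G1 X215.26 Y100.78 F2057
G1 X199.23 Y100.31
G1 X188.87 Y112.55
G1 X191.98 Y128.29
G1 X206.22 Y135.66
G1 X220.87 Y129.13
G1 X224.89 Y113.60
M5
G0 X205.84 Y83.02
M4 S515
G1 X225.39 Y71.04 F2057
G1 X228.20 Y48.29
G1 X212.17 Y31.90
G1 X189.36 Y34.22
G1 X176.95 Y53.49
G1 X184.28 Y75.22
G1 X205.84 Y83.02
M5
G0 X131.27 Y118.37
M4 S515
G1 X255.01 Y118.37 F2057
G1 X255.01 Y70.99
G1 X131.27 Y70.99
G1 X131.27 Y118.37
M5
G0 X58.10 Y108.95
M4 S840
G1 X253.42 Y111.50 F958
G1 X9.66 Y136.90
G1 X245.46 Y121.68
G1 X260.15 Y99.61
G1 X233.67 Y28.73
G1 X58.10 Y108.95
M5
G0 X224.52 Y113.13
M4 S840
G1 X270.96 Y10.49 F958
G1 X259.71 Y11.69
G1 X147.03 Y32.96
G1 X172.85 Y34.95
G1 X224.52 Y113.13
M5
G0 X0.00 Y0.00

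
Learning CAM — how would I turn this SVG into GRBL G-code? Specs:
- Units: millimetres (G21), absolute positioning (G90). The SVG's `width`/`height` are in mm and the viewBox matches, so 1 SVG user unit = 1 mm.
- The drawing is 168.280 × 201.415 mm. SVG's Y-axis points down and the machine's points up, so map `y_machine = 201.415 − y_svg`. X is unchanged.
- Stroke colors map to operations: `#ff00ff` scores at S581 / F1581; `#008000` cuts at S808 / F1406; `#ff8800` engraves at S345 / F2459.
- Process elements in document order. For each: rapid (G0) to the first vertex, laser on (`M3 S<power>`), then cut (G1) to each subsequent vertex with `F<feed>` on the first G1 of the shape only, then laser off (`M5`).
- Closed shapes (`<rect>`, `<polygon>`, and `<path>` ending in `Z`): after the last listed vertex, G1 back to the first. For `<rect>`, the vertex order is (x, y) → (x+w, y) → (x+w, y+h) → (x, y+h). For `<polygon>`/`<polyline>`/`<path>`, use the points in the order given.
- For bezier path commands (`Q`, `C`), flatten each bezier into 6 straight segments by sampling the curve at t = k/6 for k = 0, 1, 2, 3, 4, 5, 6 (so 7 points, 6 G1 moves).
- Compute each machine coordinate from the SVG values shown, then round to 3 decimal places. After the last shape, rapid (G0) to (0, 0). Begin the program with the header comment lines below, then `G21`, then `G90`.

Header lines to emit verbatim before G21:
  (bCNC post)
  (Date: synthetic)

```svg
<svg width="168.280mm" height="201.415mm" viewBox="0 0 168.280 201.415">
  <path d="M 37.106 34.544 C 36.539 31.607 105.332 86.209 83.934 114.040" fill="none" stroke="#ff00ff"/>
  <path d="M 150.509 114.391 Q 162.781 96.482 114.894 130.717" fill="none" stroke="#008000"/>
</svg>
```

(bCNC post)
(Date: synthetic)
G21
G90
G0 X37.106 Y166.871
M3 S581
G1 X41.864 Y163.935 F1581
G1 X53.750 Y153.751
G1 X68.332 Y138.661
G1 X81.178 Y121.007
G1 X87.856 Y103.131
G1 X83.934 Y87.375
M5
G0 X150.509 Y87.024
M3 S808
G1 X152.929 Y91.545 F1406
G1 X152.006 Y93.170
G1 X147.741 Y91.897
G1 X140.134 Y87.728
G1 X129.185 Y80.661
G1 X114.894 Y70.698
M5
G0 X0.000 Y0.000

Since the viewBox matches the mm dimensions, user units are millimetres directly. The only transform is the Y-flip y_m = 201.415 − y_svg.

Shape 1 is a cubic bezier drawn with `<path>`. Its stroke #ff00ff means score at S581, F1581. After flipping Y the toolpath is (37.106,166.871) → (41.864,163.935) → (53.750,153.751) → (68.332,138.661) → (81.178,121.007) → (87.856,103.131) → (83.934,87.375).

Shape 2 is a quadratic bezier drawn with `<path>`. Its stroke #008000 means cut at S808, F1406. After flipping Y the toolpath is (150.509,87.024) → (152.929,91.545) → (152.006,93.170) → (147.741,91.897) → (140.134,87.728) → (129.185,80.661) → (114.894,70.698).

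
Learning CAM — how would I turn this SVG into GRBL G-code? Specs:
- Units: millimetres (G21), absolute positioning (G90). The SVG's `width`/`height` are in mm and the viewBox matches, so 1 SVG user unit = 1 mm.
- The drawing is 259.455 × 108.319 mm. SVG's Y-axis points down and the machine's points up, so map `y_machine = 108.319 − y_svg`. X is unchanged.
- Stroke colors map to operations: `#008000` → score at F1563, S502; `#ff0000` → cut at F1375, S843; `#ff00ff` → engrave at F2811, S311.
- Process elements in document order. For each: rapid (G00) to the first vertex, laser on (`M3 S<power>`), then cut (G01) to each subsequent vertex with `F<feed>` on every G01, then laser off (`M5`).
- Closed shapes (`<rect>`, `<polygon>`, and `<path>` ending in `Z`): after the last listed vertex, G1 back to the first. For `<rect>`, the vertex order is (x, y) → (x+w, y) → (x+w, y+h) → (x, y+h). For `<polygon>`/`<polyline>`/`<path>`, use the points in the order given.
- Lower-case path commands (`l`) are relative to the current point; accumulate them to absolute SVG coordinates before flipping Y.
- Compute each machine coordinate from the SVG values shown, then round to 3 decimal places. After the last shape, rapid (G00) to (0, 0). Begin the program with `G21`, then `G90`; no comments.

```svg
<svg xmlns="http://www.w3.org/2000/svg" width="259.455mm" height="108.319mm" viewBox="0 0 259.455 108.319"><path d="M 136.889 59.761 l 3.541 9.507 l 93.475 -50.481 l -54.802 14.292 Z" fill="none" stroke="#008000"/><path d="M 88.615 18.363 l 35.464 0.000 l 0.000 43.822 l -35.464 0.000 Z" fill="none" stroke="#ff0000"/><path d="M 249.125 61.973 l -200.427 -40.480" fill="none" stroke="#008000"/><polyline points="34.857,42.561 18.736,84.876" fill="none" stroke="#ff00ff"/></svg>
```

Since the viewBox matches the mm dimensions, user units are millimetres directly. The only transform is the Y-flip y_m = 108.319 − y_svg.

Shape 1 is a closed polygon drawn with `<path>`. Its stroke #008000 means score at S502, F1563. After flipping Y the toolpath is (136.889,48.558) → (140.430,39.051) → (233.905,89.532) → (179.103,75.240) → (136.889,48.558), returning to the start.

Shape 2 is a rectangle drawn with `<path>`. Its stroke #ff0000 means cut at S843, F1375. After flipping Y the toolpath is (88.615,89.956) → (124.079,89.956) → (124.079,46.134) → (88.615,46.134) → (88.615,89.956), returning to the start.

Shape 3 is a line segment drawn with `<path>`. Its stroke #008000 means score at S502, F1563. After flipping Y the toolpath is (249.125,46.346) → (48.698,86.826).

Shape 4 is a line segment drawn with `<polyline>`. Its stroke #ff00ff means engrave at S311, F2811. After flipping Y the toolpath is (34.857,65.758) → (18.736,23.443).

G21
G90
G00 X136.889 Y48.558
M3 S502
G01 X140.430 Y39.051 F1563
G01 X233.905 Y89.532 F1563
G01 X179.103 Y75.240 F1563
G01 X136.889 Y48.558 F1563
M5
G00 X88.615 Y89.956
M3 S843
G01 X124.079 Y89.956 F1375
G01 X124.079 Y46.134 F1375
G01 X88.615 Y46.134 F1375
G01 X88.615 Y89.956 F1375
M5
G00 X249.125 Y46.346
M3 S502
G01 X48.698 Y86.826 F1563
M5
G00 X34.857 Y65.758
M3 S311
G01 X18.736 Y23.443 F2811
M5
G00 X0.000 Y0.000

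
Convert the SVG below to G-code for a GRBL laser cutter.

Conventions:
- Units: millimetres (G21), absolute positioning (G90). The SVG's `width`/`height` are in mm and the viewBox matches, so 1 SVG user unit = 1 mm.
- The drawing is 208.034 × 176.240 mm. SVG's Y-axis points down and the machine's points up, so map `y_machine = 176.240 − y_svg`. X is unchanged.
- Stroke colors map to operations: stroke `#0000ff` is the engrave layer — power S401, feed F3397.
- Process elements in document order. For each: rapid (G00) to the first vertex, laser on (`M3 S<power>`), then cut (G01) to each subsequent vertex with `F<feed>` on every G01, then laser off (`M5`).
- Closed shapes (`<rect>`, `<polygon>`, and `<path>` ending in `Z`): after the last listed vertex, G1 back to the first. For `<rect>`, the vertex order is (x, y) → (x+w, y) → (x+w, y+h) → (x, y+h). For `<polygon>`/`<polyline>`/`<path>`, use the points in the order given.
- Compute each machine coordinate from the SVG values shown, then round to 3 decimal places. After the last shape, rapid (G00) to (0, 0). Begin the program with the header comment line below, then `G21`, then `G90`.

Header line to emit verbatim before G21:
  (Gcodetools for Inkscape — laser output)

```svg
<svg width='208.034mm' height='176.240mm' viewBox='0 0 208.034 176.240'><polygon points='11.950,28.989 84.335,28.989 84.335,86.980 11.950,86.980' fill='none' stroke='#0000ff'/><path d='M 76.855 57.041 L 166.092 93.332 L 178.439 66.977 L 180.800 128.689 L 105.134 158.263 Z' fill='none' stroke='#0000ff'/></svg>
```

(Gcodetools for Inkscape — laser output)
G21
G90
G00 X11.950 Y147.251
M3 S401
G01 X84.335 Y147.251 F3397
G01 X84.335 Y89.260 F3397
G01 X11.950 Y89.260 F3397
G01 X11.950 Y147.251 F3397
M5
G00 X76.855 Y119.199
M3 S401
G01 X166.092 Y82.908 F3397
G01 X178.439 Y109.263 F3397
G01 X180.800 Y47.551 F3397
G01 X105.134 Y17.977 F3397
G01 X76.855 Y119.199 F3397
M5
G00 X0.000 Y0.000

viewBox `0 0 208.034 176.240` with mm width/height → 1 unit = 1 mm. Flip: y_m = 176.240 − y_svg.

**Shape 1** — `<polygon>` rectangle, stroke `#0000ff` → engrave (S401, F3397). Machine vertices: (11.950,147.251) → (84.335,147.251) → (84.335,89.260) → (11.950,89.260) → (11.950,147.251). Closed: final G1 returns to the first vertex.

**Shape 2** — `<path>` closed polygon, stroke `#0000ff` → engrave (S401, F3397). Machine vertices: (76.855,119.199) → (166.092,82.908) → (178.439,109.263) → (180.800,47.551) → (105.134,17.977) → (76.855,119.199). Closed: final G1 returns to the first vertex.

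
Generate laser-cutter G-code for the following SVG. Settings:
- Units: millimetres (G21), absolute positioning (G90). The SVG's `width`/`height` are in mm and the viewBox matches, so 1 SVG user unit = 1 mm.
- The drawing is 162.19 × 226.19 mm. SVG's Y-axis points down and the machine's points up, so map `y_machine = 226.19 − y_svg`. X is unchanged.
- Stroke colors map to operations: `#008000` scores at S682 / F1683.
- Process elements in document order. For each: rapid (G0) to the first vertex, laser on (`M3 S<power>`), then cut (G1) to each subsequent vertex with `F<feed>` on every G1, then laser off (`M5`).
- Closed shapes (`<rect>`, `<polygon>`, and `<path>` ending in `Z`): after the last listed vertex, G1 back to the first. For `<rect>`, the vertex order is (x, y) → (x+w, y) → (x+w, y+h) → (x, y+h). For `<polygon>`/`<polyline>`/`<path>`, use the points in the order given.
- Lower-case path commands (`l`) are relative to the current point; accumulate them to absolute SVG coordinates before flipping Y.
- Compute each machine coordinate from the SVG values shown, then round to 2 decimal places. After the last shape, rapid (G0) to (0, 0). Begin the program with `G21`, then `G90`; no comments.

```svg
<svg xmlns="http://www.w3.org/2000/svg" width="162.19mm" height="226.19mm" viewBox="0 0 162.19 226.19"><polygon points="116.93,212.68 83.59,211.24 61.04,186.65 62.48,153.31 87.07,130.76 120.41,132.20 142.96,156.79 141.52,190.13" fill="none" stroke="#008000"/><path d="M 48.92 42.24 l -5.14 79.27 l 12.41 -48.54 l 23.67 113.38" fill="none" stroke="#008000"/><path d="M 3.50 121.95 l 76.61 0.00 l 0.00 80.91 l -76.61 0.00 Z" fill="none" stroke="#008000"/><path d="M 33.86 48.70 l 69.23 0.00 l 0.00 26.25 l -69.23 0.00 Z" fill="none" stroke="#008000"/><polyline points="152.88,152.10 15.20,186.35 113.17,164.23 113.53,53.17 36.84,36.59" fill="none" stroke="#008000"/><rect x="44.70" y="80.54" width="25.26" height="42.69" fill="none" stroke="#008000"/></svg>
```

viewBox `0 0 162.19 226.19` with mm width/height → 1 unit = 1 mm. Flip: y_m = 226.19 − y_svg.

**Shape 1** — `<polygon>` regular polygon, stroke `#008000` → score (S682, F1683). Machine vertices: (116.93,13.51) → (83.59,14.95) → (61.04,39.54) → (62.48,72.88) → (87.07,95.43) → (120.41,93.99) → (142.96,69.40) → (141.52,36.06) → (116.93,13.51). Closed: final G1 returns to the first vertex.

**Shape 2** — `<path>` open polyline, stroke `#008000` → score (S682, F1683). Machine vertices: (48.92,183.95) → (43.78,104.68) → (56.19,153.22) → (79.86,39.84). Open path.

**Shape 3** — `<path>` rectangle, stroke `#008000` → score (S682, F1683). Machine vertices: (3.50,104.24) → (80.11,104.24) → (80.11,23.33) → (3.50,23.33) → (3.50,104.24). Closed: final G1 returns to the first vertex.

**Shape 4** — `<path>` rectangle, stroke `#008000` → score (S682, F1683). Machine vertices: (33.86,177.49) → (103.09,177.49) → (103.09,151.24) → (33.86,151.24) → (33.86,177.49). Closed: final G1 returns to the first vertex.

**Shape 5** — `<polyline>` open polyline, stroke `#008000` → score (S682, F1683). Machine vertices: (152.88,74.09) → (15.20,39.84) → (113.17,61.96) → (113.53,173.02) → (36.84,189.60). Open path.

**Shape 6** — `<rect>` rectangle, stroke `#008000` → score (S682, F1683). Machine vertices: (44.70,145.65) → (69.96,145.65) → (69.96,102.96) → (44.70,102.96) → (44.70,145.65). Closed: final G1 returns to the first vertex.

G21
G90
G0 X116.93 Y13.51
M3 S682
G1 X83.59 Y14.95 F1683
G1 X61.04 Y39.54 F1683
G1 X62.48 Y72.88 F1683
G1 X87.07 Y95.43 F1683
G1 X120.41 Y93.99 F1683
G1 X142.96 Y69.40 F1683
G1 X141.52 Y36.06 F1683
G1 X116.93 Y13.51 F1683
M5
G0 X48.92 Y183.95
M3 S682
G1 X43.78 Y104.68 F1683
G1 X56.19 Y153.22 F1683
G1 X79.86 Y39.84 F1683
M5
G0 X3.50 Y104.24
M3 S682
G1 X80.11 Y104.24 F1683
G1 X80.11 Y23.33 F1683
G1 X3.50 Y23.33 F1683
G1 X3.50 Y104.24 F1683
M5
G0 X33.86 Y177.49
M3 S682
G1 X103.09 Y177.49 F1683
G1 X103.09 Y151.24 F1683
G1 X33.86 Y151.24 F1683
G1 X33.86 Y177.49 F1683
M5
G0 X152.88 Y74.09
M3 S682
G1 X15.20 Y39.84 F1683
G1 X113.17 Y61.96 F1683
G1 X113.53 Y173.02 F1683
G1 X36.84 Y189.60 F1683
M5
G0 X44.70 Y145.65
M3 S682
G1 X69.96 Y145.65 F1683
G1 X69.96 Y102.96 F1683
G1 X44.70 Y102.96 F1683
G1 X44.70 Y145.65 F1683
M5
G0 X0.00 Y0.00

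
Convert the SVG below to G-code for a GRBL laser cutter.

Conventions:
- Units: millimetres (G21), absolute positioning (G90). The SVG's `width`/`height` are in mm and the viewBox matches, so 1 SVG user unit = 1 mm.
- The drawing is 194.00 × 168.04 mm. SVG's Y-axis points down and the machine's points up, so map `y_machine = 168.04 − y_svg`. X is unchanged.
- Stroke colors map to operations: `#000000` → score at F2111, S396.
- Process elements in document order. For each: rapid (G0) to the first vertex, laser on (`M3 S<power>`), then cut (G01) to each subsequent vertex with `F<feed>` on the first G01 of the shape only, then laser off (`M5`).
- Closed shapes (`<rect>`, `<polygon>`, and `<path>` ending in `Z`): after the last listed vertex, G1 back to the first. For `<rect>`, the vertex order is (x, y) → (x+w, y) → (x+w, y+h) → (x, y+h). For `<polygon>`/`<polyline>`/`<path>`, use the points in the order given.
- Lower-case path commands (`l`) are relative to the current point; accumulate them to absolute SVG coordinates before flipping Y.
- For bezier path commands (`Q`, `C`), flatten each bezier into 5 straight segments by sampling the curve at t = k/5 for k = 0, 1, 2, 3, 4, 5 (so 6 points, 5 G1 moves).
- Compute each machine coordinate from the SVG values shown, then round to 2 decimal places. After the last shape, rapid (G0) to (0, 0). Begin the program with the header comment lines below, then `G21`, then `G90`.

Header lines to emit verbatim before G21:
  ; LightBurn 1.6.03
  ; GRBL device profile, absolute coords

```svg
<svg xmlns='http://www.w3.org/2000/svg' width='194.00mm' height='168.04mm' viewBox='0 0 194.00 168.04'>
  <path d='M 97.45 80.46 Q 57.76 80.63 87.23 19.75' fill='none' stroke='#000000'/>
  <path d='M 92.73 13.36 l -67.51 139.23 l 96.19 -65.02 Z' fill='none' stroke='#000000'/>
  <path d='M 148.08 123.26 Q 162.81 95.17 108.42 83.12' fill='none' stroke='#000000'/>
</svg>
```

; LightBurn 1.6.03
; GRBL device profile, absolute coords
G21
G90
G0 X97.45 Y87.58
M3 S396
G01 X84.34 Y89.95 F2111
G01 X76.76 Y97.21
G01 X74.72 Y109.35
G01 X78.21 Y126.38
G01 X87.23 Y148.29
M5
G0 X92.73 Y154.68
M3 S396
G01 X25.22 Y15.45 F2111
G01 X121.41 Y80.47
G01 X92.73 Y154.68
M5
G0 X148.08 Y44.78
M3 S396
G01 X151.21 Y55.37 F2111
G01 X148.80 Y64.69
G01 X140.87 Y72.71
G01 X127.41 Y79.46
G01 X108.42 Y84.92
M5
G0 X0.00 Y0.00

1 u = 1 mm; y_m = 168.04 − y.

[1] `<path>` quadratic bezier, #000000→score S396 F2111: (97.45,87.58) → (84.34,89.95) → (76.76,97.21) → (74.72,109.35) → (78.21,126.38) → (87.23,148.29)

[2] `<path>` closed polygon, #000000→score S396 F2111: (92.73,154.68) → (25.22,15.45) → (121.41,80.47) → (92.73,154.68) (closed)

[3] `<path>` quadratic bezier, #000000→score S396 F2111: (148.08,44.78) → (151.21,55.37) → (148.80,64.69) → (140.87,72.71) → (127.41,79.46) → (108.42,84.92)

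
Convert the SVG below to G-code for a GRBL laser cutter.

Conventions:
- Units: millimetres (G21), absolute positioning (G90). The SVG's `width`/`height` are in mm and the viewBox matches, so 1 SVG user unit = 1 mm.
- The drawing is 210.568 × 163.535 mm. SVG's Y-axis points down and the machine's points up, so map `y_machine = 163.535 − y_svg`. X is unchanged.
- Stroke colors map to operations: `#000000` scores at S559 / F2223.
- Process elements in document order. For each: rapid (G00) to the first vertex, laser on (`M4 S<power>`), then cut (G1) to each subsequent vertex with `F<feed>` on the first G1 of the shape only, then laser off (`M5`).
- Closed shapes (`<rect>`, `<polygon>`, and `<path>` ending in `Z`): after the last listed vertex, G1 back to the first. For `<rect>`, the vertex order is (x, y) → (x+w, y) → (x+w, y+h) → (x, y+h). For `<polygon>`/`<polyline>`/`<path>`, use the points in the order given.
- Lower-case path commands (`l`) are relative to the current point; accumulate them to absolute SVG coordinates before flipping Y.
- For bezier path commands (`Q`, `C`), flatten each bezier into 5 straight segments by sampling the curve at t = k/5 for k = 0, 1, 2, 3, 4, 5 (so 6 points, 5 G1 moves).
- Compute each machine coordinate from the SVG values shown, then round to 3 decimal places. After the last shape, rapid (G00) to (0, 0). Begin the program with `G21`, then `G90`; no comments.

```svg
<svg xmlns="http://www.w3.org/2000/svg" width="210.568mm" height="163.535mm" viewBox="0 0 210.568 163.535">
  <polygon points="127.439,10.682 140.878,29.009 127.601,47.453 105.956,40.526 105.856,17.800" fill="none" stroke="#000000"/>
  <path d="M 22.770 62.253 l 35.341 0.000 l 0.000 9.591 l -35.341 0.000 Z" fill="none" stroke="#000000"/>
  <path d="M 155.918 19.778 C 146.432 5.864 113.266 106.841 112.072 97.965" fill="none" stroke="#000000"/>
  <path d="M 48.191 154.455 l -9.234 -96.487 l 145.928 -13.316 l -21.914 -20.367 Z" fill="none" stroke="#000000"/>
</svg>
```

G21
G90
G00 X127.439 Y152.853
M4 S559
G1 X140.878 Y134.526 F2223
G1 X127.601 Y116.082
G1 X105.956 Y123.009
G1 X105.856 Y145.735
G1 X127.439 Y152.853
M5
G00 X22.770 Y101.282
M4 S559
G1 X58.111 Y101.282 F2223
G1 X58.111 Y91.691
G1 X22.770 Y91.691
G1 X22.770 Y101.282
M5
G00 X155.918 Y143.757
M4 S559
G1 X147.830 Y140.116 F2223
G1 X136.730 Y119.690
G1 X125.290 Y93.265
G1 X116.180 Y71.629
G1 X112.072 Y65.570
M5
G00 X48.191 Y9.080
M4 S559
G1 X38.957 Y105.567 F2223
G1 X184.885 Y118.883
G1 X162.971 Y139.250
G1 X48.191 Y9.080
M5
G00 X0.000 Y0.000

Since the viewBox matches the mm dimensions, user units are millimetres directly. The only transform is the Y-flip y_m = 163.535 − y_svg.

Shape 1 is a regular polygon drawn with `<polygon>`. Its stroke #000000 means score at S559, F2223. After flipping Y the toolpath is (127.439,152.853) → (140.878,134.526) → (127.601,116.082) → (105.956,123.009) → (105.856,145.735) → (127.439,152.853), returning to the start.

Shape 2 is a rectangle drawn with `<path>`. Its stroke #000000 means score at S559, F2223. After flipping Y the toolpath is (22.770,101.282) → (58.111,101.282) → (58.111,91.691) → (22.770,91.691) → (22.770,101.282), returning to the start.

Shape 3 is a cubic bezier drawn with `<path>`. Its stroke #000000 means score at S559, F2223. After flipping Y the toolpath is (155.918,143.757) → (147.830,140.116) → (136.730,119.690) → (125.290,93.265) → (116.180,71.629) → (112.072,65.570).

Shape 4 is a closed polygon drawn with `<path>`. Its stroke #000000 means score at S559, F2223. After flipping Y the toolpath is (48.191,9.080) → (38.957,105.567) → (184.885,118.883) → (162.971,139.250) → (48.191,9.080), returning to the start.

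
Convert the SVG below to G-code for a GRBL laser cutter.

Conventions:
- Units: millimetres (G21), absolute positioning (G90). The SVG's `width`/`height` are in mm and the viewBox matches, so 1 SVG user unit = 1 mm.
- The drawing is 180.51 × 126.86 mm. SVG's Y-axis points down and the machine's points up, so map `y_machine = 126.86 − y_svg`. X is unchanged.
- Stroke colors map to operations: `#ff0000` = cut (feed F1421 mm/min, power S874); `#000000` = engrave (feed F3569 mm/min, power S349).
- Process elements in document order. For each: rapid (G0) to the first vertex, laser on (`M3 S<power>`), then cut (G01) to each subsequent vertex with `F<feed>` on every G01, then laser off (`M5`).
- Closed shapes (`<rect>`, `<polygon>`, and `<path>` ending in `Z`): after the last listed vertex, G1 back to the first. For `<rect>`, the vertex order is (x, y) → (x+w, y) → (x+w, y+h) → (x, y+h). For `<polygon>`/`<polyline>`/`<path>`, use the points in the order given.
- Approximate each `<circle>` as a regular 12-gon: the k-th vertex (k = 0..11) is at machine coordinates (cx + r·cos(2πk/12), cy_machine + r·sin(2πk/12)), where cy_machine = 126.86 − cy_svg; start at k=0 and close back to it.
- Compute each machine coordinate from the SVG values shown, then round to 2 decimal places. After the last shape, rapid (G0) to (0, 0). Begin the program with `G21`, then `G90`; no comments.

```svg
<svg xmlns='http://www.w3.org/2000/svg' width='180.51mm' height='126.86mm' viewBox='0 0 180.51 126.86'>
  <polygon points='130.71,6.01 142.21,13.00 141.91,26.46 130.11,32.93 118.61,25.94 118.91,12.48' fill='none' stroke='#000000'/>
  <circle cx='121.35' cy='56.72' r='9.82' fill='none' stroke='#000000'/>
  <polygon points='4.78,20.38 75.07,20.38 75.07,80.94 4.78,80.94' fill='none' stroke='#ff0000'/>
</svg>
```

Since the viewBox matches the mm dimensions, user units are millimetres directly. The only transform is the Y-flip y_m = 126.86 − y_svg.

Shape 1 is a regular polygon drawn with `<polygon>`. Its stroke #000000 means engrave at S349, F3569. After flipping Y the toolpath is (130.71,120.85) → (142.21,113.86) → (141.91,100.40) → (130.11,93.93) → (118.61,100.92) → (118.91,114.38) → (130.71,120.85), returning to the start.

Shape 2 is a circle drawn with `<circle>`. Its stroke #000000 means engrave at S349, F3569. After flipping Y the toolpath is (131.17,70.14) → (129.85,75.05) → (126.26,78.64) → (121.35,79.96) → (116.44,78.64) → (112.85,75.05) → (111.53,70.14) → (112.85,65.23) → (116.44,61.64) → (121.35,60.32) → (126.26,61.64) → (129.85,65.23) → (131.17,70.14), returning to the start.

Shape 3 is a rectangle drawn with `<polygon>`. Its stroke #ff0000 means cut at S874, F1421. After flipping Y the toolpath is (4.78,106.48) → (75.07,106.48) → (75.07,45.92) → (4.78,45.92) → (4.78,106.48), returning to the start.

G21
G90
G0 X130.71 Y120.85
M3 S349
G01 X142.21 Y113.86 F3569
G01 X141.91 Y100.40 F3569
G01 X130.11 Y93.93 F3569
G01 X118.61 Y100.92 F3569
G01 X118.91 Y114.38 F3569
G01 X130.71 Y120.85 F3569
M5
G0 X131.17 Y70.14
M3 S349
G01 X129.85 Y75.05 F3569
G01 X126.26 Y78.64 F3569
G01 X121.35 Y79.96 F3569
G01 X116.44 Y78.64 F3569
G01 X112.85 Y75.05 F3569
G01 X111.53 Y70.14 F3569
G01 X112.85 Y65.23 F3569
G01 X116.44 Y61.64 F3569
G01 X121.35 Y60.32 F3569
G01 X126.26 Y61.64 F3569
G01 X129.85 Y65.23 F3569
G01 X131.17 Y70.14 F3569
M5
G0 X4.78 Y106.48
M3 S874
G01 X75.07 Y106.48 F1421
G01 X75.07 Y45.92 F1421
G01 X4.78 Y45.92 F1421
G01 X4.78 Y106.48 F1421
M5
G0 X0.00 Y0.00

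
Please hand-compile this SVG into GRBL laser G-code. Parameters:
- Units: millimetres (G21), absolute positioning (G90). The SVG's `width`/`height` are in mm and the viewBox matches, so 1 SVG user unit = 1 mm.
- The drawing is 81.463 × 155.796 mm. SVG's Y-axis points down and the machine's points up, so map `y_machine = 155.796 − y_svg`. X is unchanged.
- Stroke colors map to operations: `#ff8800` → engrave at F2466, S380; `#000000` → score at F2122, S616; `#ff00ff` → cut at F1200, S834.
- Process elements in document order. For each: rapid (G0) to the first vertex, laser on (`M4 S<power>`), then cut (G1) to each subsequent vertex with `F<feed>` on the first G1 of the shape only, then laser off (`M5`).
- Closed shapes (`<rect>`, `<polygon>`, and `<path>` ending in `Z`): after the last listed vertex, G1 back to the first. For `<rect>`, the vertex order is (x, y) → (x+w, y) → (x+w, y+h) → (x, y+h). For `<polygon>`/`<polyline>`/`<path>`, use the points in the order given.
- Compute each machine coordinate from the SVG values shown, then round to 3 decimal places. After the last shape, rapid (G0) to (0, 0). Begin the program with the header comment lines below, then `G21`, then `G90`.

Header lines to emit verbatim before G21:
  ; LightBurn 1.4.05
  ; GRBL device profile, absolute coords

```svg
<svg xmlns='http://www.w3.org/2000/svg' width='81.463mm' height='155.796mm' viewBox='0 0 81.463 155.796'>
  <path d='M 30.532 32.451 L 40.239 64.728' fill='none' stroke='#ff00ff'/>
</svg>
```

; LightBurn 1.4.05
; GRBL device profile, absolute coords
G21
G90
G0 X30.532 Y123.345
M4 S834
G1 X40.239 Y91.068 F1200
M5
G0 X0.000 Y0.000

viewBox `0 0 81.463 155.796` with mm width/height → 1 unit = 1 mm. Flip: y_m = 155.796 − y_svg.

**Shape 1** — `<path>` line segment, stroke `#ff00ff` → cut (S834, F1200). Machine vertices: (30.532,123.345) → (40.239,91.068). Open path.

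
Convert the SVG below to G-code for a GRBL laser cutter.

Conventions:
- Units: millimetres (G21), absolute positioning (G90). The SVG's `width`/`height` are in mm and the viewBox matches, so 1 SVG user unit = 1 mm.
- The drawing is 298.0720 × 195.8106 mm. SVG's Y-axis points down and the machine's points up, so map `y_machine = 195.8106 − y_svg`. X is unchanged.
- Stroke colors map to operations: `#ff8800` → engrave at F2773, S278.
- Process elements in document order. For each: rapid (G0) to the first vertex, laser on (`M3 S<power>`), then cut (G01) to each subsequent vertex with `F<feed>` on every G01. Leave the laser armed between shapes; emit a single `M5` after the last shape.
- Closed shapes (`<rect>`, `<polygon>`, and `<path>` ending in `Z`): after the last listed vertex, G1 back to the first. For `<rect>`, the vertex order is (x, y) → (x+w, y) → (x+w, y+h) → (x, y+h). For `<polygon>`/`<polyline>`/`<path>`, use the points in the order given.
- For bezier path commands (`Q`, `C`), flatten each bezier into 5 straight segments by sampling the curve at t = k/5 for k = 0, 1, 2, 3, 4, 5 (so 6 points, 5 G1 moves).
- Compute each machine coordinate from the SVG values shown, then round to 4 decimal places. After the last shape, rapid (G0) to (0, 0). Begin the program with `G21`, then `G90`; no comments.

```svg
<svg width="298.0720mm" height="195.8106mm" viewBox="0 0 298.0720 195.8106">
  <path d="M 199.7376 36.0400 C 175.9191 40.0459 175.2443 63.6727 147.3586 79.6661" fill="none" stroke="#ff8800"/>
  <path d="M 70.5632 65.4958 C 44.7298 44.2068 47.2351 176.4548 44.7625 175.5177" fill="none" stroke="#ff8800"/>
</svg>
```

Since the viewBox matches the mm dimensions, user units are millimetres directly. The only transform is the Y-flip y_m = 195.8106 − y_svg.

Shape 1 is a cubic bezier drawn with `<path>`. Its stroke #ff8800 means engrave at S278, F2773. After flipping Y the toolpath is (199.7376,159.7706) → (187.8209,155.2306) → (179.0417,147.2898) → (170.9829,137.2563) → (161.2275,126.4385) → (147.3586,116.1445).

Shape 2 is a cubic bezier drawn with `<path>`. Its stroke #ff8800 means engrave at S278, F2773. After flipping Y the toolpath is (70.5632,130.3148) → (58.1973,126.9575) → (51.0334,100.5141) → (47.4725,64.7470) → (45.9152,33.4191) → (44.7625,20.2929).

G21
G90
G0 X199.7376 Y159.7706
M3 S278
G01 X187.8209 Y155.2306 F2773
G01 X179.0417 Y147.2898 F2773
G01 X170.9829 Y137.2563 F2773
G01 X161.2275 Y126.4385 F2773
G01 X147.3586 Y116.1445 F2773
G0 X70.5632 Y130.3148
M3 S278
G01 X58.1973 Y126.9575 F2773
G01 X51.0334 Y100.5141 F2773
G01 X47.4725 Y64.7470 F2773
G01 X45.9152 Y33.4191 F2773
G01 X44.7625 Y20.2929 F2773
M5
G0 X0.0000 Y0.0000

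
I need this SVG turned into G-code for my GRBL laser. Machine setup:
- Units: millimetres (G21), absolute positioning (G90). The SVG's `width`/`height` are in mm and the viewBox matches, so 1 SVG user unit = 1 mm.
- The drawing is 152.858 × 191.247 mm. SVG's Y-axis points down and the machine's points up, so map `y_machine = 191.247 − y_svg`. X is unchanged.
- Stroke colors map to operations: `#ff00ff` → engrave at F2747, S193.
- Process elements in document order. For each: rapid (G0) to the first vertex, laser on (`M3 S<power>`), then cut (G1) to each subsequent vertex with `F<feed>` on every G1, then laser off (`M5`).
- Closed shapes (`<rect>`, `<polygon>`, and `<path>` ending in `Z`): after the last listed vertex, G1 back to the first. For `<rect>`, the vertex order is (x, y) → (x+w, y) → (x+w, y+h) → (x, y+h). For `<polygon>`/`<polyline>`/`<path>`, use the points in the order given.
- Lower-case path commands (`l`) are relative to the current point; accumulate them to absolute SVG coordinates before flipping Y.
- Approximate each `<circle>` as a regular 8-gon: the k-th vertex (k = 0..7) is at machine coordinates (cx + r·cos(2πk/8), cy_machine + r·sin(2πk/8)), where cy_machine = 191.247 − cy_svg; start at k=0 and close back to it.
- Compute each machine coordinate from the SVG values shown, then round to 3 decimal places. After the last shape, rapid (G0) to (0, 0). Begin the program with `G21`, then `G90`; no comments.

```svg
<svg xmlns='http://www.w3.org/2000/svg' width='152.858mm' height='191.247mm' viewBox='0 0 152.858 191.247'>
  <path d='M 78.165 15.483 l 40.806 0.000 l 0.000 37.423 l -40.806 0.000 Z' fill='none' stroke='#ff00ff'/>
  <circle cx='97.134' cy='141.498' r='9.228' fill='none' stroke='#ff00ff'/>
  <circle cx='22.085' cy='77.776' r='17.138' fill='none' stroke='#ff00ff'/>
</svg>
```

viewBox `0 0 152.858 191.247` with mm width/height → 1 unit = 1 mm. Flip: y_m = 191.247 − y_svg.

**Shape 1** — `<path>` rectangle, stroke `#ff00ff` → engrave (S193, F2747). Machine vertices: (78.165,175.764) → (118.971,175.764) → (118.971,138.341) → (78.165,138.341) → (78.165,175.764). Closed: final G1 returns to the first vertex.

**Shape 2** — `<circle>` circle, stroke `#ff00ff` → engrave (S193, F2747). Machine vertices: (106.362,49.749) → (103.659,56.274) → (97.134,58.977) → (90.609,56.274) → (87.906,49.749) → (90.609,43.224) → (97.134,40.521) → (103.659,43.224) → (106.362,49.749). Closed: final G1 returns to the first vertex.

**Shape 3** — `<circle>` circle, stroke `#ff00ff` → engrave (S193, F2747). Machine vertices: (39.223,113.471) → (34.203,125.589) → (22.085,130.609) → (9.967,125.589) → (4.947,113.471) → (9.967,101.353) → (22.085,96.333) → (34.203,101.353) → (39.223,113.471). Closed: final G1 returns to the first vertex.

G21
G90
G0 X78.165 Y175.764
M3 S193
G1 X118.971 Y175.764 F2747
G1 X118.971 Y138.341 F2747
G1 X78.165 Y138.341 F2747
G1 X78.165 Y175.764 F2747
M5
G0 X106.362 Y49.749
M3 S193
G1 X103.659 Y56.274 F2747
G1 X97.134 Y58.977 F2747
G1 X90.609 Y56.274 F2747
G1 X87.906 Y49.749 F2747
G1 X90.609 Y43.224 F2747
G1 X97.134 Y40.521 F2747
G1 X103.659 Y43.224 F2747
G1 X106.362 Y49.749 F2747
M5
G0 X39.223 Y113.471
M3 S193
G1 X34.203 Y125.589 F2747
G1 X22.085 Y130.609 F2747
G1 X9.967 Y125.589 F2747
G1 X4.947 Y113.471 F2747
G1 X9.967 Y101.353 F2747
G1 X22.085 Y96.333 F2747
G1 X34.203 Y101.353 F2747
G1 X39.223 Y113.471 F2747
M5
G0 X0.000 Y0.000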